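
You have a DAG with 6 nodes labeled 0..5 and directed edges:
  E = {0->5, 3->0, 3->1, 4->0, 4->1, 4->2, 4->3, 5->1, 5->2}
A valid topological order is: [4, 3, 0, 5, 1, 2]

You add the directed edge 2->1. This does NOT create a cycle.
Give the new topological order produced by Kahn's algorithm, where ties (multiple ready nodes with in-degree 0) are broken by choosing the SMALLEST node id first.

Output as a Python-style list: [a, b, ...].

Old toposort: [4, 3, 0, 5, 1, 2]
Added edge: 2->1
Position of 2 (5) > position of 1 (4). Must reorder: 2 must now come before 1.
Run Kahn's algorithm (break ties by smallest node id):
  initial in-degrees: [2, 4, 2, 1, 0, 1]
  ready (indeg=0): [4]
  pop 4: indeg[0]->1; indeg[1]->3; indeg[2]->1; indeg[3]->0 | ready=[3] | order so far=[4]
  pop 3: indeg[0]->0; indeg[1]->2 | ready=[0] | order so far=[4, 3]
  pop 0: indeg[5]->0 | ready=[5] | order so far=[4, 3, 0]
  pop 5: indeg[1]->1; indeg[2]->0 | ready=[2] | order so far=[4, 3, 0, 5]
  pop 2: indeg[1]->0 | ready=[1] | order so far=[4, 3, 0, 5, 2]
  pop 1: no out-edges | ready=[] | order so far=[4, 3, 0, 5, 2, 1]
  Result: [4, 3, 0, 5, 2, 1]

Answer: [4, 3, 0, 5, 2, 1]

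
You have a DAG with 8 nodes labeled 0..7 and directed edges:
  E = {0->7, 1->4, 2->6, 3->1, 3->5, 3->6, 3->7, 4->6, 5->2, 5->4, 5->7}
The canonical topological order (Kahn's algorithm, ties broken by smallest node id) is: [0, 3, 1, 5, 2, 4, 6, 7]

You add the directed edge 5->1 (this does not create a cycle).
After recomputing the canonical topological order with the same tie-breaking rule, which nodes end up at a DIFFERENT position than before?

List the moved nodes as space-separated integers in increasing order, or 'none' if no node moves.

Old toposort: [0, 3, 1, 5, 2, 4, 6, 7]
Added edge 5->1
Recompute Kahn (smallest-id tiebreak):
  initial in-degrees: [0, 2, 1, 0, 2, 1, 3, 3]
  ready (indeg=0): [0, 3]
  pop 0: indeg[7]->2 | ready=[3] | order so far=[0]
  pop 3: indeg[1]->1; indeg[5]->0; indeg[6]->2; indeg[7]->1 | ready=[5] | order so far=[0, 3]
  pop 5: indeg[1]->0; indeg[2]->0; indeg[4]->1; indeg[7]->0 | ready=[1, 2, 7] | order so far=[0, 3, 5]
  pop 1: indeg[4]->0 | ready=[2, 4, 7] | order so far=[0, 3, 5, 1]
  pop 2: indeg[6]->1 | ready=[4, 7] | order so far=[0, 3, 5, 1, 2]
  pop 4: indeg[6]->0 | ready=[6, 7] | order so far=[0, 3, 5, 1, 2, 4]
  pop 6: no out-edges | ready=[7] | order so far=[0, 3, 5, 1, 2, 4, 6]
  pop 7: no out-edges | ready=[] | order so far=[0, 3, 5, 1, 2, 4, 6, 7]
New canonical toposort: [0, 3, 5, 1, 2, 4, 6, 7]
Compare positions:
  Node 0: index 0 -> 0 (same)
  Node 1: index 2 -> 3 (moved)
  Node 2: index 4 -> 4 (same)
  Node 3: index 1 -> 1 (same)
  Node 4: index 5 -> 5 (same)
  Node 5: index 3 -> 2 (moved)
  Node 6: index 6 -> 6 (same)
  Node 7: index 7 -> 7 (same)
Nodes that changed position: 1 5

Answer: 1 5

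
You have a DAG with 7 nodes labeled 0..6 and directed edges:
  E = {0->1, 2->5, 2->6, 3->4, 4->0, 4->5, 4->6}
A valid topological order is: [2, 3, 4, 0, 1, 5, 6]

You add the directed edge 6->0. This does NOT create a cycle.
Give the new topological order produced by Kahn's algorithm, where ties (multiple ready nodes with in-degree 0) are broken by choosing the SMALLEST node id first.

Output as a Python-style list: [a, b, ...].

Old toposort: [2, 3, 4, 0, 1, 5, 6]
Added edge: 6->0
Position of 6 (6) > position of 0 (3). Must reorder: 6 must now come before 0.
Run Kahn's algorithm (break ties by smallest node id):
  initial in-degrees: [2, 1, 0, 0, 1, 2, 2]
  ready (indeg=0): [2, 3]
  pop 2: indeg[5]->1; indeg[6]->1 | ready=[3] | order so far=[2]
  pop 3: indeg[4]->0 | ready=[4] | order so far=[2, 3]
  pop 4: indeg[0]->1; indeg[5]->0; indeg[6]->0 | ready=[5, 6] | order so far=[2, 3, 4]
  pop 5: no out-edges | ready=[6] | order so far=[2, 3, 4, 5]
  pop 6: indeg[0]->0 | ready=[0] | order so far=[2, 3, 4, 5, 6]
  pop 0: indeg[1]->0 | ready=[1] | order so far=[2, 3, 4, 5, 6, 0]
  pop 1: no out-edges | ready=[] | order so far=[2, 3, 4, 5, 6, 0, 1]
  Result: [2, 3, 4, 5, 6, 0, 1]

Answer: [2, 3, 4, 5, 6, 0, 1]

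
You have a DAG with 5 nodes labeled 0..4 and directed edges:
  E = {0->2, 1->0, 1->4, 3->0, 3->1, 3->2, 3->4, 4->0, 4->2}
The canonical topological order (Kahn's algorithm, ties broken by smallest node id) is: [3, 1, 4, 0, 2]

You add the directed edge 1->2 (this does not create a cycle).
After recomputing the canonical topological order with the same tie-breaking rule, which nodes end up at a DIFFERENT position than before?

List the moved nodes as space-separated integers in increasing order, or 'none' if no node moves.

Answer: none

Derivation:
Old toposort: [3, 1, 4, 0, 2]
Added edge 1->2
Recompute Kahn (smallest-id tiebreak):
  initial in-degrees: [3, 1, 4, 0, 2]
  ready (indeg=0): [3]
  pop 3: indeg[0]->2; indeg[1]->0; indeg[2]->3; indeg[4]->1 | ready=[1] | order so far=[3]
  pop 1: indeg[0]->1; indeg[2]->2; indeg[4]->0 | ready=[4] | order so far=[3, 1]
  pop 4: indeg[0]->0; indeg[2]->1 | ready=[0] | order so far=[3, 1, 4]
  pop 0: indeg[2]->0 | ready=[2] | order so far=[3, 1, 4, 0]
  pop 2: no out-edges | ready=[] | order so far=[3, 1, 4, 0, 2]
New canonical toposort: [3, 1, 4, 0, 2]
Compare positions:
  Node 0: index 3 -> 3 (same)
  Node 1: index 1 -> 1 (same)
  Node 2: index 4 -> 4 (same)
  Node 3: index 0 -> 0 (same)
  Node 4: index 2 -> 2 (same)
Nodes that changed position: none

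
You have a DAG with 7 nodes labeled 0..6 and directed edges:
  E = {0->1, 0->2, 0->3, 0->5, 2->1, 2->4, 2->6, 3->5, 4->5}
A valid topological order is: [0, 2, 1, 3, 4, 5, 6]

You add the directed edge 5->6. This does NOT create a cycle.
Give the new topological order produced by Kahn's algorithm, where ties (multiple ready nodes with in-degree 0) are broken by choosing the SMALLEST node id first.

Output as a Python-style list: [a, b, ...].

Answer: [0, 2, 1, 3, 4, 5, 6]

Derivation:
Old toposort: [0, 2, 1, 3, 4, 5, 6]
Added edge: 5->6
Position of 5 (5) < position of 6 (6). Old order still valid.
Run Kahn's algorithm (break ties by smallest node id):
  initial in-degrees: [0, 2, 1, 1, 1, 3, 2]
  ready (indeg=0): [0]
  pop 0: indeg[1]->1; indeg[2]->0; indeg[3]->0; indeg[5]->2 | ready=[2, 3] | order so far=[0]
  pop 2: indeg[1]->0; indeg[4]->0; indeg[6]->1 | ready=[1, 3, 4] | order so far=[0, 2]
  pop 1: no out-edges | ready=[3, 4] | order so far=[0, 2, 1]
  pop 3: indeg[5]->1 | ready=[4] | order so far=[0, 2, 1, 3]
  pop 4: indeg[5]->0 | ready=[5] | order so far=[0, 2, 1, 3, 4]
  pop 5: indeg[6]->0 | ready=[6] | order so far=[0, 2, 1, 3, 4, 5]
  pop 6: no out-edges | ready=[] | order so far=[0, 2, 1, 3, 4, 5, 6]
  Result: [0, 2, 1, 3, 4, 5, 6]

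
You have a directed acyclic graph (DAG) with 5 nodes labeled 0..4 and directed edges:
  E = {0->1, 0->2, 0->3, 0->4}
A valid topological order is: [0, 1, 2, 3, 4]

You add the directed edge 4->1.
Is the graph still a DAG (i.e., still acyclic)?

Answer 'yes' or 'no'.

Answer: yes

Derivation:
Given toposort: [0, 1, 2, 3, 4]
Position of 4: index 4; position of 1: index 1
New edge 4->1: backward (u after v in old order)
Backward edge: old toposort is now invalid. Check if this creates a cycle.
Does 1 already reach 4? Reachable from 1: [1]. NO -> still a DAG (reorder needed).
Still a DAG? yes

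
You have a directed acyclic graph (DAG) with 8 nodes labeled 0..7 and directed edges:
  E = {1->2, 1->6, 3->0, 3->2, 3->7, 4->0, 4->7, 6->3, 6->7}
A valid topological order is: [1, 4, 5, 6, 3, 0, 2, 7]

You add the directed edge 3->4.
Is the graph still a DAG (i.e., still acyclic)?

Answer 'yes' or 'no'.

Answer: yes

Derivation:
Given toposort: [1, 4, 5, 6, 3, 0, 2, 7]
Position of 3: index 4; position of 4: index 1
New edge 3->4: backward (u after v in old order)
Backward edge: old toposort is now invalid. Check if this creates a cycle.
Does 4 already reach 3? Reachable from 4: [0, 4, 7]. NO -> still a DAG (reorder needed).
Still a DAG? yes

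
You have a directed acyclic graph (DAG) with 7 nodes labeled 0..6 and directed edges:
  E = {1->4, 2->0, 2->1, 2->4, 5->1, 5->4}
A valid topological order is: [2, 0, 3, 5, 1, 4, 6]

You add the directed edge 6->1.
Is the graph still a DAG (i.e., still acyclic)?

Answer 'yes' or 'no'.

Answer: yes

Derivation:
Given toposort: [2, 0, 3, 5, 1, 4, 6]
Position of 6: index 6; position of 1: index 4
New edge 6->1: backward (u after v in old order)
Backward edge: old toposort is now invalid. Check if this creates a cycle.
Does 1 already reach 6? Reachable from 1: [1, 4]. NO -> still a DAG (reorder needed).
Still a DAG? yes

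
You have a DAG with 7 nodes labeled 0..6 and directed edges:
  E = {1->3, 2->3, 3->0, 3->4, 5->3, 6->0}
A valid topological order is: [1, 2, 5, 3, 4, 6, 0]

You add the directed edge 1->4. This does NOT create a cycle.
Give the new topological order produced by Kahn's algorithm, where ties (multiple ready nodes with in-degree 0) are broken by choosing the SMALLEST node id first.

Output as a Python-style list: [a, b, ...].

Answer: [1, 2, 5, 3, 4, 6, 0]

Derivation:
Old toposort: [1, 2, 5, 3, 4, 6, 0]
Added edge: 1->4
Position of 1 (0) < position of 4 (4). Old order still valid.
Run Kahn's algorithm (break ties by smallest node id):
  initial in-degrees: [2, 0, 0, 3, 2, 0, 0]
  ready (indeg=0): [1, 2, 5, 6]
  pop 1: indeg[3]->2; indeg[4]->1 | ready=[2, 5, 6] | order so far=[1]
  pop 2: indeg[3]->1 | ready=[5, 6] | order so far=[1, 2]
  pop 5: indeg[3]->0 | ready=[3, 6] | order so far=[1, 2, 5]
  pop 3: indeg[0]->1; indeg[4]->0 | ready=[4, 6] | order so far=[1, 2, 5, 3]
  pop 4: no out-edges | ready=[6] | order so far=[1, 2, 5, 3, 4]
  pop 6: indeg[0]->0 | ready=[0] | order so far=[1, 2, 5, 3, 4, 6]
  pop 0: no out-edges | ready=[] | order so far=[1, 2, 5, 3, 4, 6, 0]
  Result: [1, 2, 5, 3, 4, 6, 0]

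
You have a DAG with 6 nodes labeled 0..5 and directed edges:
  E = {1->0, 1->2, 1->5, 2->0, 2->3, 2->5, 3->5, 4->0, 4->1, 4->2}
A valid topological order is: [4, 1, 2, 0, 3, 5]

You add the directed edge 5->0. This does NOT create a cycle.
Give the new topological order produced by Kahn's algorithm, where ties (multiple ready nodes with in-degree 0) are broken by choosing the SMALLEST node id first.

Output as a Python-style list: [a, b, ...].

Old toposort: [4, 1, 2, 0, 3, 5]
Added edge: 5->0
Position of 5 (5) > position of 0 (3). Must reorder: 5 must now come before 0.
Run Kahn's algorithm (break ties by smallest node id):
  initial in-degrees: [4, 1, 2, 1, 0, 3]
  ready (indeg=0): [4]
  pop 4: indeg[0]->3; indeg[1]->0; indeg[2]->1 | ready=[1] | order so far=[4]
  pop 1: indeg[0]->2; indeg[2]->0; indeg[5]->2 | ready=[2] | order so far=[4, 1]
  pop 2: indeg[0]->1; indeg[3]->0; indeg[5]->1 | ready=[3] | order so far=[4, 1, 2]
  pop 3: indeg[5]->0 | ready=[5] | order so far=[4, 1, 2, 3]
  pop 5: indeg[0]->0 | ready=[0] | order so far=[4, 1, 2, 3, 5]
  pop 0: no out-edges | ready=[] | order so far=[4, 1, 2, 3, 5, 0]
  Result: [4, 1, 2, 3, 5, 0]

Answer: [4, 1, 2, 3, 5, 0]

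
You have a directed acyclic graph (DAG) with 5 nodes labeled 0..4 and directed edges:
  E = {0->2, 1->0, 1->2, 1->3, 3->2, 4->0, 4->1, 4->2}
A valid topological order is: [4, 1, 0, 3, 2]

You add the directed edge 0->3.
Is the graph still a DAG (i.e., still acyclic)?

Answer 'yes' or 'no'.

Given toposort: [4, 1, 0, 3, 2]
Position of 0: index 2; position of 3: index 3
New edge 0->3: forward
Forward edge: respects the existing order. Still a DAG, same toposort still valid.
Still a DAG? yes

Answer: yes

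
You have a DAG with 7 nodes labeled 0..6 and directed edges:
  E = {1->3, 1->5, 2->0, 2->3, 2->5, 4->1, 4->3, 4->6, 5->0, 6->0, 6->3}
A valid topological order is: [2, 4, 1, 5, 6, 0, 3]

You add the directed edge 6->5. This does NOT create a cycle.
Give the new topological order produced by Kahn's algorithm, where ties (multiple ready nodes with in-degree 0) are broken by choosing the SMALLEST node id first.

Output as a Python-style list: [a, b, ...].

Answer: [2, 4, 1, 6, 3, 5, 0]

Derivation:
Old toposort: [2, 4, 1, 5, 6, 0, 3]
Added edge: 6->5
Position of 6 (4) > position of 5 (3). Must reorder: 6 must now come before 5.
Run Kahn's algorithm (break ties by smallest node id):
  initial in-degrees: [3, 1, 0, 4, 0, 3, 1]
  ready (indeg=0): [2, 4]
  pop 2: indeg[0]->2; indeg[3]->3; indeg[5]->2 | ready=[4] | order so far=[2]
  pop 4: indeg[1]->0; indeg[3]->2; indeg[6]->0 | ready=[1, 6] | order so far=[2, 4]
  pop 1: indeg[3]->1; indeg[5]->1 | ready=[6] | order so far=[2, 4, 1]
  pop 6: indeg[0]->1; indeg[3]->0; indeg[5]->0 | ready=[3, 5] | order so far=[2, 4, 1, 6]
  pop 3: no out-edges | ready=[5] | order so far=[2, 4, 1, 6, 3]
  pop 5: indeg[0]->0 | ready=[0] | order so far=[2, 4, 1, 6, 3, 5]
  pop 0: no out-edges | ready=[] | order so far=[2, 4, 1, 6, 3, 5, 0]
  Result: [2, 4, 1, 6, 3, 5, 0]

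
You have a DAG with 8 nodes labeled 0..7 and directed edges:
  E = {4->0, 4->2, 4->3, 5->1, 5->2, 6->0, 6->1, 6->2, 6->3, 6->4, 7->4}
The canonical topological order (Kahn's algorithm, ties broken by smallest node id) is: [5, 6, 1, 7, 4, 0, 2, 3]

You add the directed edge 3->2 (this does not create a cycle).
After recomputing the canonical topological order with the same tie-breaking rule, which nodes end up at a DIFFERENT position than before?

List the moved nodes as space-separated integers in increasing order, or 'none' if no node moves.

Old toposort: [5, 6, 1, 7, 4, 0, 2, 3]
Added edge 3->2
Recompute Kahn (smallest-id tiebreak):
  initial in-degrees: [2, 2, 4, 2, 2, 0, 0, 0]
  ready (indeg=0): [5, 6, 7]
  pop 5: indeg[1]->1; indeg[2]->3 | ready=[6, 7] | order so far=[5]
  pop 6: indeg[0]->1; indeg[1]->0; indeg[2]->2; indeg[3]->1; indeg[4]->1 | ready=[1, 7] | order so far=[5, 6]
  pop 1: no out-edges | ready=[7] | order so far=[5, 6, 1]
  pop 7: indeg[4]->0 | ready=[4] | order so far=[5, 6, 1, 7]
  pop 4: indeg[0]->0; indeg[2]->1; indeg[3]->0 | ready=[0, 3] | order so far=[5, 6, 1, 7, 4]
  pop 0: no out-edges | ready=[3] | order so far=[5, 6, 1, 7, 4, 0]
  pop 3: indeg[2]->0 | ready=[2] | order so far=[5, 6, 1, 7, 4, 0, 3]
  pop 2: no out-edges | ready=[] | order so far=[5, 6, 1, 7, 4, 0, 3, 2]
New canonical toposort: [5, 6, 1, 7, 4, 0, 3, 2]
Compare positions:
  Node 0: index 5 -> 5 (same)
  Node 1: index 2 -> 2 (same)
  Node 2: index 6 -> 7 (moved)
  Node 3: index 7 -> 6 (moved)
  Node 4: index 4 -> 4 (same)
  Node 5: index 0 -> 0 (same)
  Node 6: index 1 -> 1 (same)
  Node 7: index 3 -> 3 (same)
Nodes that changed position: 2 3

Answer: 2 3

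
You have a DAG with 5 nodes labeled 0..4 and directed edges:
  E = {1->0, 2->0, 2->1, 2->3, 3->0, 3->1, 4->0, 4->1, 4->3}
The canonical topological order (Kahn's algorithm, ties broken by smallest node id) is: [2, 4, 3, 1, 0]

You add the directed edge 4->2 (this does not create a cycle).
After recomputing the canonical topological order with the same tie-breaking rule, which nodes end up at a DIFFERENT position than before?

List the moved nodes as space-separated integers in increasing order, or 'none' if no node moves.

Answer: 2 4

Derivation:
Old toposort: [2, 4, 3, 1, 0]
Added edge 4->2
Recompute Kahn (smallest-id tiebreak):
  initial in-degrees: [4, 3, 1, 2, 0]
  ready (indeg=0): [4]
  pop 4: indeg[0]->3; indeg[1]->2; indeg[2]->0; indeg[3]->1 | ready=[2] | order so far=[4]
  pop 2: indeg[0]->2; indeg[1]->1; indeg[3]->0 | ready=[3] | order so far=[4, 2]
  pop 3: indeg[0]->1; indeg[1]->0 | ready=[1] | order so far=[4, 2, 3]
  pop 1: indeg[0]->0 | ready=[0] | order so far=[4, 2, 3, 1]
  pop 0: no out-edges | ready=[] | order so far=[4, 2, 3, 1, 0]
New canonical toposort: [4, 2, 3, 1, 0]
Compare positions:
  Node 0: index 4 -> 4 (same)
  Node 1: index 3 -> 3 (same)
  Node 2: index 0 -> 1 (moved)
  Node 3: index 2 -> 2 (same)
  Node 4: index 1 -> 0 (moved)
Nodes that changed position: 2 4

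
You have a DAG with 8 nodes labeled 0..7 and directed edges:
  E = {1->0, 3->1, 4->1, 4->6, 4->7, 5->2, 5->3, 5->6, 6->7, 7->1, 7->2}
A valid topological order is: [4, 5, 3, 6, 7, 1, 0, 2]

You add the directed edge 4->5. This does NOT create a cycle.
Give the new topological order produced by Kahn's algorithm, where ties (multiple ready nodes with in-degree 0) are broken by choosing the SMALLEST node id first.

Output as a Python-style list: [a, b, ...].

Answer: [4, 5, 3, 6, 7, 1, 0, 2]

Derivation:
Old toposort: [4, 5, 3, 6, 7, 1, 0, 2]
Added edge: 4->5
Position of 4 (0) < position of 5 (1). Old order still valid.
Run Kahn's algorithm (break ties by smallest node id):
  initial in-degrees: [1, 3, 2, 1, 0, 1, 2, 2]
  ready (indeg=0): [4]
  pop 4: indeg[1]->2; indeg[5]->0; indeg[6]->1; indeg[7]->1 | ready=[5] | order so far=[4]
  pop 5: indeg[2]->1; indeg[3]->0; indeg[6]->0 | ready=[3, 6] | order so far=[4, 5]
  pop 3: indeg[1]->1 | ready=[6] | order so far=[4, 5, 3]
  pop 6: indeg[7]->0 | ready=[7] | order so far=[4, 5, 3, 6]
  pop 7: indeg[1]->0; indeg[2]->0 | ready=[1, 2] | order so far=[4, 5, 3, 6, 7]
  pop 1: indeg[0]->0 | ready=[0, 2] | order so far=[4, 5, 3, 6, 7, 1]
  pop 0: no out-edges | ready=[2] | order so far=[4, 5, 3, 6, 7, 1, 0]
  pop 2: no out-edges | ready=[] | order so far=[4, 5, 3, 6, 7, 1, 0, 2]
  Result: [4, 5, 3, 6, 7, 1, 0, 2]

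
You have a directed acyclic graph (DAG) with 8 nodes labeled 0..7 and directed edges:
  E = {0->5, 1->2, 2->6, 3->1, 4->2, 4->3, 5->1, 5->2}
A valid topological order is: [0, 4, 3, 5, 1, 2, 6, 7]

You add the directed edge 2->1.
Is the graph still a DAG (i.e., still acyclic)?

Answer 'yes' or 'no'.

Answer: no

Derivation:
Given toposort: [0, 4, 3, 5, 1, 2, 6, 7]
Position of 2: index 5; position of 1: index 4
New edge 2->1: backward (u after v in old order)
Backward edge: old toposort is now invalid. Check if this creates a cycle.
Does 1 already reach 2? Reachable from 1: [1, 2, 6]. YES -> cycle!
Still a DAG? no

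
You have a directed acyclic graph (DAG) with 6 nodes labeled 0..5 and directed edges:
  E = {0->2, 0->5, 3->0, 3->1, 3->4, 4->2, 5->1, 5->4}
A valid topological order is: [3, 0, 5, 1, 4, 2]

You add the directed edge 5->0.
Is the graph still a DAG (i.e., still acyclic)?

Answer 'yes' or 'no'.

Answer: no

Derivation:
Given toposort: [3, 0, 5, 1, 4, 2]
Position of 5: index 2; position of 0: index 1
New edge 5->0: backward (u after v in old order)
Backward edge: old toposort is now invalid. Check if this creates a cycle.
Does 0 already reach 5? Reachable from 0: [0, 1, 2, 4, 5]. YES -> cycle!
Still a DAG? no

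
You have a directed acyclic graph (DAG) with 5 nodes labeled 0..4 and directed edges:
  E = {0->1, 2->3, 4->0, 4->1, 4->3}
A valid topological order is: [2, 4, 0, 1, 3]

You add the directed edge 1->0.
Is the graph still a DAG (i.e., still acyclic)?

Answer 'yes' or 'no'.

Given toposort: [2, 4, 0, 1, 3]
Position of 1: index 3; position of 0: index 2
New edge 1->0: backward (u after v in old order)
Backward edge: old toposort is now invalid. Check if this creates a cycle.
Does 0 already reach 1? Reachable from 0: [0, 1]. YES -> cycle!
Still a DAG? no

Answer: no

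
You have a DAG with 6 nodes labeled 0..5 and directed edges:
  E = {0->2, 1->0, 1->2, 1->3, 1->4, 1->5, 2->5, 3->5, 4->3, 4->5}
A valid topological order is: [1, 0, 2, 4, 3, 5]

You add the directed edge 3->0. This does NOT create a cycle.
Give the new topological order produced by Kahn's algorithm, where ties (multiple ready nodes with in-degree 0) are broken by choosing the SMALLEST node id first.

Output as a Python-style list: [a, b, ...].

Old toposort: [1, 0, 2, 4, 3, 5]
Added edge: 3->0
Position of 3 (4) > position of 0 (1). Must reorder: 3 must now come before 0.
Run Kahn's algorithm (break ties by smallest node id):
  initial in-degrees: [2, 0, 2, 2, 1, 4]
  ready (indeg=0): [1]
  pop 1: indeg[0]->1; indeg[2]->1; indeg[3]->1; indeg[4]->0; indeg[5]->3 | ready=[4] | order so far=[1]
  pop 4: indeg[3]->0; indeg[5]->2 | ready=[3] | order so far=[1, 4]
  pop 3: indeg[0]->0; indeg[5]->1 | ready=[0] | order so far=[1, 4, 3]
  pop 0: indeg[2]->0 | ready=[2] | order so far=[1, 4, 3, 0]
  pop 2: indeg[5]->0 | ready=[5] | order so far=[1, 4, 3, 0, 2]
  pop 5: no out-edges | ready=[] | order so far=[1, 4, 3, 0, 2, 5]
  Result: [1, 4, 3, 0, 2, 5]

Answer: [1, 4, 3, 0, 2, 5]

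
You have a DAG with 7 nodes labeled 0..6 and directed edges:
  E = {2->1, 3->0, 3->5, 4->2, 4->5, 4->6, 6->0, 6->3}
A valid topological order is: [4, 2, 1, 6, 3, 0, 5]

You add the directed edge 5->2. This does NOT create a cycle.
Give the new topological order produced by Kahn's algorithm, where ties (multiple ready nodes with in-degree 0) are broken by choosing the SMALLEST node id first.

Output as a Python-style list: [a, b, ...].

Answer: [4, 6, 3, 0, 5, 2, 1]

Derivation:
Old toposort: [4, 2, 1, 6, 3, 0, 5]
Added edge: 5->2
Position of 5 (6) > position of 2 (1). Must reorder: 5 must now come before 2.
Run Kahn's algorithm (break ties by smallest node id):
  initial in-degrees: [2, 1, 2, 1, 0, 2, 1]
  ready (indeg=0): [4]
  pop 4: indeg[2]->1; indeg[5]->1; indeg[6]->0 | ready=[6] | order so far=[4]
  pop 6: indeg[0]->1; indeg[3]->0 | ready=[3] | order so far=[4, 6]
  pop 3: indeg[0]->0; indeg[5]->0 | ready=[0, 5] | order so far=[4, 6, 3]
  pop 0: no out-edges | ready=[5] | order so far=[4, 6, 3, 0]
  pop 5: indeg[2]->0 | ready=[2] | order so far=[4, 6, 3, 0, 5]
  pop 2: indeg[1]->0 | ready=[1] | order so far=[4, 6, 3, 0, 5, 2]
  pop 1: no out-edges | ready=[] | order so far=[4, 6, 3, 0, 5, 2, 1]
  Result: [4, 6, 3, 0, 5, 2, 1]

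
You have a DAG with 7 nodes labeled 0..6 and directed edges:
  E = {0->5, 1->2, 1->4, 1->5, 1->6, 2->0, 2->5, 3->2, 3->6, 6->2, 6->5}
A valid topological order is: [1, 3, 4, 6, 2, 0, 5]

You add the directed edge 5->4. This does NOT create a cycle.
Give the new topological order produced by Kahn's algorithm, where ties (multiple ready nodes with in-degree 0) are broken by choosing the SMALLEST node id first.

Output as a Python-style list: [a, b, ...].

Answer: [1, 3, 6, 2, 0, 5, 4]

Derivation:
Old toposort: [1, 3, 4, 6, 2, 0, 5]
Added edge: 5->4
Position of 5 (6) > position of 4 (2). Must reorder: 5 must now come before 4.
Run Kahn's algorithm (break ties by smallest node id):
  initial in-degrees: [1, 0, 3, 0, 2, 4, 2]
  ready (indeg=0): [1, 3]
  pop 1: indeg[2]->2; indeg[4]->1; indeg[5]->3; indeg[6]->1 | ready=[3] | order so far=[1]
  pop 3: indeg[2]->1; indeg[6]->0 | ready=[6] | order so far=[1, 3]
  pop 6: indeg[2]->0; indeg[5]->2 | ready=[2] | order so far=[1, 3, 6]
  pop 2: indeg[0]->0; indeg[5]->1 | ready=[0] | order so far=[1, 3, 6, 2]
  pop 0: indeg[5]->0 | ready=[5] | order so far=[1, 3, 6, 2, 0]
  pop 5: indeg[4]->0 | ready=[4] | order so far=[1, 3, 6, 2, 0, 5]
  pop 4: no out-edges | ready=[] | order so far=[1, 3, 6, 2, 0, 5, 4]
  Result: [1, 3, 6, 2, 0, 5, 4]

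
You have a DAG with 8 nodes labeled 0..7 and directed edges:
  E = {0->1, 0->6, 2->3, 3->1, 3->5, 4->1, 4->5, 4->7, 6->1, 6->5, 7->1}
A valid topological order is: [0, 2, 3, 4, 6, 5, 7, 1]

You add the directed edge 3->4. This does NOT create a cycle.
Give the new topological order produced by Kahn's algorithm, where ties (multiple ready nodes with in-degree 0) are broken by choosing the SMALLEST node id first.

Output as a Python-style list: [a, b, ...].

Answer: [0, 2, 3, 4, 6, 5, 7, 1]

Derivation:
Old toposort: [0, 2, 3, 4, 6, 5, 7, 1]
Added edge: 3->4
Position of 3 (2) < position of 4 (3). Old order still valid.
Run Kahn's algorithm (break ties by smallest node id):
  initial in-degrees: [0, 5, 0, 1, 1, 3, 1, 1]
  ready (indeg=0): [0, 2]
  pop 0: indeg[1]->4; indeg[6]->0 | ready=[2, 6] | order so far=[0]
  pop 2: indeg[3]->0 | ready=[3, 6] | order so far=[0, 2]
  pop 3: indeg[1]->3; indeg[4]->0; indeg[5]->2 | ready=[4, 6] | order so far=[0, 2, 3]
  pop 4: indeg[1]->2; indeg[5]->1; indeg[7]->0 | ready=[6, 7] | order so far=[0, 2, 3, 4]
  pop 6: indeg[1]->1; indeg[5]->0 | ready=[5, 7] | order so far=[0, 2, 3, 4, 6]
  pop 5: no out-edges | ready=[7] | order so far=[0, 2, 3, 4, 6, 5]
  pop 7: indeg[1]->0 | ready=[1] | order so far=[0, 2, 3, 4, 6, 5, 7]
  pop 1: no out-edges | ready=[] | order so far=[0, 2, 3, 4, 6, 5, 7, 1]
  Result: [0, 2, 3, 4, 6, 5, 7, 1]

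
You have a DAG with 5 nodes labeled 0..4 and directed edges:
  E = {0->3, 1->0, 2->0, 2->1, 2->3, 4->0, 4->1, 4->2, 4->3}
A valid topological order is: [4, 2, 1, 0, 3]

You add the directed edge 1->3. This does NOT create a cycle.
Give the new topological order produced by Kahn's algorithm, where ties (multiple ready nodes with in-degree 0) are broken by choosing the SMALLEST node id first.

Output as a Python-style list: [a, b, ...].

Old toposort: [4, 2, 1, 0, 3]
Added edge: 1->3
Position of 1 (2) < position of 3 (4). Old order still valid.
Run Kahn's algorithm (break ties by smallest node id):
  initial in-degrees: [3, 2, 1, 4, 0]
  ready (indeg=0): [4]
  pop 4: indeg[0]->2; indeg[1]->1; indeg[2]->0; indeg[3]->3 | ready=[2] | order so far=[4]
  pop 2: indeg[0]->1; indeg[1]->0; indeg[3]->2 | ready=[1] | order so far=[4, 2]
  pop 1: indeg[0]->0; indeg[3]->1 | ready=[0] | order so far=[4, 2, 1]
  pop 0: indeg[3]->0 | ready=[3] | order so far=[4, 2, 1, 0]
  pop 3: no out-edges | ready=[] | order so far=[4, 2, 1, 0, 3]
  Result: [4, 2, 1, 0, 3]

Answer: [4, 2, 1, 0, 3]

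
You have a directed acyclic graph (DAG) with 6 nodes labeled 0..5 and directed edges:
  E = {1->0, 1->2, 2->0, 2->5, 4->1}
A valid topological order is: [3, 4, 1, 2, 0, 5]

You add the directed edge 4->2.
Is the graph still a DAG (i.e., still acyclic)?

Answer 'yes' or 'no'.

Given toposort: [3, 4, 1, 2, 0, 5]
Position of 4: index 1; position of 2: index 3
New edge 4->2: forward
Forward edge: respects the existing order. Still a DAG, same toposort still valid.
Still a DAG? yes

Answer: yes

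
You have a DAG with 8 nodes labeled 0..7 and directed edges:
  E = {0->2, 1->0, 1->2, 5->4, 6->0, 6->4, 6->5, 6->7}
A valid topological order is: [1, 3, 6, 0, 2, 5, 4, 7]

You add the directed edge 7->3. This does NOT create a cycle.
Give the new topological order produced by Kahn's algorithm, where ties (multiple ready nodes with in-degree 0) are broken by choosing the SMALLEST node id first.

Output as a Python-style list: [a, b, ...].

Old toposort: [1, 3, 6, 0, 2, 5, 4, 7]
Added edge: 7->3
Position of 7 (7) > position of 3 (1). Must reorder: 7 must now come before 3.
Run Kahn's algorithm (break ties by smallest node id):
  initial in-degrees: [2, 0, 2, 1, 2, 1, 0, 1]
  ready (indeg=0): [1, 6]
  pop 1: indeg[0]->1; indeg[2]->1 | ready=[6] | order so far=[1]
  pop 6: indeg[0]->0; indeg[4]->1; indeg[5]->0; indeg[7]->0 | ready=[0, 5, 7] | order so far=[1, 6]
  pop 0: indeg[2]->0 | ready=[2, 5, 7] | order so far=[1, 6, 0]
  pop 2: no out-edges | ready=[5, 7] | order so far=[1, 6, 0, 2]
  pop 5: indeg[4]->0 | ready=[4, 7] | order so far=[1, 6, 0, 2, 5]
  pop 4: no out-edges | ready=[7] | order so far=[1, 6, 0, 2, 5, 4]
  pop 7: indeg[3]->0 | ready=[3] | order so far=[1, 6, 0, 2, 5, 4, 7]
  pop 3: no out-edges | ready=[] | order so far=[1, 6, 0, 2, 5, 4, 7, 3]
  Result: [1, 6, 0, 2, 5, 4, 7, 3]

Answer: [1, 6, 0, 2, 5, 4, 7, 3]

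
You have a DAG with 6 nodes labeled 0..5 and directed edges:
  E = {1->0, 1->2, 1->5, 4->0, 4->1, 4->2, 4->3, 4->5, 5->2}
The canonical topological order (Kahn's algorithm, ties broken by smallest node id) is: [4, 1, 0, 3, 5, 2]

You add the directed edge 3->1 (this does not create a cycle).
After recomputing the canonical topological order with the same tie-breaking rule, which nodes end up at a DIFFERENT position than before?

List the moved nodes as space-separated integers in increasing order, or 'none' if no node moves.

Old toposort: [4, 1, 0, 3, 5, 2]
Added edge 3->1
Recompute Kahn (smallest-id tiebreak):
  initial in-degrees: [2, 2, 3, 1, 0, 2]
  ready (indeg=0): [4]
  pop 4: indeg[0]->1; indeg[1]->1; indeg[2]->2; indeg[3]->0; indeg[5]->1 | ready=[3] | order so far=[4]
  pop 3: indeg[1]->0 | ready=[1] | order so far=[4, 3]
  pop 1: indeg[0]->0; indeg[2]->1; indeg[5]->0 | ready=[0, 5] | order so far=[4, 3, 1]
  pop 0: no out-edges | ready=[5] | order so far=[4, 3, 1, 0]
  pop 5: indeg[2]->0 | ready=[2] | order so far=[4, 3, 1, 0, 5]
  pop 2: no out-edges | ready=[] | order so far=[4, 3, 1, 0, 5, 2]
New canonical toposort: [4, 3, 1, 0, 5, 2]
Compare positions:
  Node 0: index 2 -> 3 (moved)
  Node 1: index 1 -> 2 (moved)
  Node 2: index 5 -> 5 (same)
  Node 3: index 3 -> 1 (moved)
  Node 4: index 0 -> 0 (same)
  Node 5: index 4 -> 4 (same)
Nodes that changed position: 0 1 3

Answer: 0 1 3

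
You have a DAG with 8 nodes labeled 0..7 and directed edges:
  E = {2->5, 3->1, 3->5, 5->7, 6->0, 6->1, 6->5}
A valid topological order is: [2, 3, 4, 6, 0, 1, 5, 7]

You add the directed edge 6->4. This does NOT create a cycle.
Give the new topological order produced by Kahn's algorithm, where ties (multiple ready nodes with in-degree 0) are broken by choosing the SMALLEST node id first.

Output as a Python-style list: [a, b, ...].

Old toposort: [2, 3, 4, 6, 0, 1, 5, 7]
Added edge: 6->4
Position of 6 (3) > position of 4 (2). Must reorder: 6 must now come before 4.
Run Kahn's algorithm (break ties by smallest node id):
  initial in-degrees: [1, 2, 0, 0, 1, 3, 0, 1]
  ready (indeg=0): [2, 3, 6]
  pop 2: indeg[5]->2 | ready=[3, 6] | order so far=[2]
  pop 3: indeg[1]->1; indeg[5]->1 | ready=[6] | order so far=[2, 3]
  pop 6: indeg[0]->0; indeg[1]->0; indeg[4]->0; indeg[5]->0 | ready=[0, 1, 4, 5] | order so far=[2, 3, 6]
  pop 0: no out-edges | ready=[1, 4, 5] | order so far=[2, 3, 6, 0]
  pop 1: no out-edges | ready=[4, 5] | order so far=[2, 3, 6, 0, 1]
  pop 4: no out-edges | ready=[5] | order so far=[2, 3, 6, 0, 1, 4]
  pop 5: indeg[7]->0 | ready=[7] | order so far=[2, 3, 6, 0, 1, 4, 5]
  pop 7: no out-edges | ready=[] | order so far=[2, 3, 6, 0, 1, 4, 5, 7]
  Result: [2, 3, 6, 0, 1, 4, 5, 7]

Answer: [2, 3, 6, 0, 1, 4, 5, 7]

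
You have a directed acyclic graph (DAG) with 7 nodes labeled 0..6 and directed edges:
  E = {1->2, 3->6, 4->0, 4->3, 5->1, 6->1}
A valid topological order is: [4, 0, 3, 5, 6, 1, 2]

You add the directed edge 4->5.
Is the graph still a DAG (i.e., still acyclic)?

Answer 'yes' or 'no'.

Given toposort: [4, 0, 3, 5, 6, 1, 2]
Position of 4: index 0; position of 5: index 3
New edge 4->5: forward
Forward edge: respects the existing order. Still a DAG, same toposort still valid.
Still a DAG? yes

Answer: yes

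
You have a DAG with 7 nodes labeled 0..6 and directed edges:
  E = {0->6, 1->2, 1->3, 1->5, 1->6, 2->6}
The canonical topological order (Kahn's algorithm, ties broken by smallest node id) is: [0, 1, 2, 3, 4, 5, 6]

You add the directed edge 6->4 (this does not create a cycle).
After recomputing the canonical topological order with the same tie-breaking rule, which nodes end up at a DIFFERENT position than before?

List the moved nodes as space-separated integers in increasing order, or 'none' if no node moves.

Answer: 4 5 6

Derivation:
Old toposort: [0, 1, 2, 3, 4, 5, 6]
Added edge 6->4
Recompute Kahn (smallest-id tiebreak):
  initial in-degrees: [0, 0, 1, 1, 1, 1, 3]
  ready (indeg=0): [0, 1]
  pop 0: indeg[6]->2 | ready=[1] | order so far=[0]
  pop 1: indeg[2]->0; indeg[3]->0; indeg[5]->0; indeg[6]->1 | ready=[2, 3, 5] | order so far=[0, 1]
  pop 2: indeg[6]->0 | ready=[3, 5, 6] | order so far=[0, 1, 2]
  pop 3: no out-edges | ready=[5, 6] | order so far=[0, 1, 2, 3]
  pop 5: no out-edges | ready=[6] | order so far=[0, 1, 2, 3, 5]
  pop 6: indeg[4]->0 | ready=[4] | order so far=[0, 1, 2, 3, 5, 6]
  pop 4: no out-edges | ready=[] | order so far=[0, 1, 2, 3, 5, 6, 4]
New canonical toposort: [0, 1, 2, 3, 5, 6, 4]
Compare positions:
  Node 0: index 0 -> 0 (same)
  Node 1: index 1 -> 1 (same)
  Node 2: index 2 -> 2 (same)
  Node 3: index 3 -> 3 (same)
  Node 4: index 4 -> 6 (moved)
  Node 5: index 5 -> 4 (moved)
  Node 6: index 6 -> 5 (moved)
Nodes that changed position: 4 5 6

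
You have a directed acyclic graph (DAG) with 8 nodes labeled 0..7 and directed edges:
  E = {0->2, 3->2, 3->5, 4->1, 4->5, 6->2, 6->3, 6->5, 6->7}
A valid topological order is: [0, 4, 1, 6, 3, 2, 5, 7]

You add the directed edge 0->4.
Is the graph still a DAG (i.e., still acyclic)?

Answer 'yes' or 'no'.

Given toposort: [0, 4, 1, 6, 3, 2, 5, 7]
Position of 0: index 0; position of 4: index 1
New edge 0->4: forward
Forward edge: respects the existing order. Still a DAG, same toposort still valid.
Still a DAG? yes

Answer: yes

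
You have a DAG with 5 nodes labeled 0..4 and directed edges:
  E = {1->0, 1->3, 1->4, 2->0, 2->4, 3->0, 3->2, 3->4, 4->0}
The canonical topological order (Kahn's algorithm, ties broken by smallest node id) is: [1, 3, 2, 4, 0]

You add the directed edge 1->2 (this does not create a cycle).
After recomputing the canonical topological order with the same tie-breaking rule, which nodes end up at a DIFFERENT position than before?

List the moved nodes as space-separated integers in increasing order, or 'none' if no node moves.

Answer: none

Derivation:
Old toposort: [1, 3, 2, 4, 0]
Added edge 1->2
Recompute Kahn (smallest-id tiebreak):
  initial in-degrees: [4, 0, 2, 1, 3]
  ready (indeg=0): [1]
  pop 1: indeg[0]->3; indeg[2]->1; indeg[3]->0; indeg[4]->2 | ready=[3] | order so far=[1]
  pop 3: indeg[0]->2; indeg[2]->0; indeg[4]->1 | ready=[2] | order so far=[1, 3]
  pop 2: indeg[0]->1; indeg[4]->0 | ready=[4] | order so far=[1, 3, 2]
  pop 4: indeg[0]->0 | ready=[0] | order so far=[1, 3, 2, 4]
  pop 0: no out-edges | ready=[] | order so far=[1, 3, 2, 4, 0]
New canonical toposort: [1, 3, 2, 4, 0]
Compare positions:
  Node 0: index 4 -> 4 (same)
  Node 1: index 0 -> 0 (same)
  Node 2: index 2 -> 2 (same)
  Node 3: index 1 -> 1 (same)
  Node 4: index 3 -> 3 (same)
Nodes that changed position: none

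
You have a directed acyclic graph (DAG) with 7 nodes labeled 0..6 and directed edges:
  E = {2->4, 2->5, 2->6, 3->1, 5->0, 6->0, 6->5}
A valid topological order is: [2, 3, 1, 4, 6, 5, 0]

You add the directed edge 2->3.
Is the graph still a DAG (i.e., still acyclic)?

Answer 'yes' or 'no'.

Answer: yes

Derivation:
Given toposort: [2, 3, 1, 4, 6, 5, 0]
Position of 2: index 0; position of 3: index 1
New edge 2->3: forward
Forward edge: respects the existing order. Still a DAG, same toposort still valid.
Still a DAG? yes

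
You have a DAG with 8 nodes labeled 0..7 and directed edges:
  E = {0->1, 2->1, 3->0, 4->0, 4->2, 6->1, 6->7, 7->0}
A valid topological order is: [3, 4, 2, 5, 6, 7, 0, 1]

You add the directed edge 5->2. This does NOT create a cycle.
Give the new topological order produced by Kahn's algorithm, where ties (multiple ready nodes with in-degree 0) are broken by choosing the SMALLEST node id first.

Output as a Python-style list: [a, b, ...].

Old toposort: [3, 4, 2, 5, 6, 7, 0, 1]
Added edge: 5->2
Position of 5 (3) > position of 2 (2). Must reorder: 5 must now come before 2.
Run Kahn's algorithm (break ties by smallest node id):
  initial in-degrees: [3, 3, 2, 0, 0, 0, 0, 1]
  ready (indeg=0): [3, 4, 5, 6]
  pop 3: indeg[0]->2 | ready=[4, 5, 6] | order so far=[3]
  pop 4: indeg[0]->1; indeg[2]->1 | ready=[5, 6] | order so far=[3, 4]
  pop 5: indeg[2]->0 | ready=[2, 6] | order so far=[3, 4, 5]
  pop 2: indeg[1]->2 | ready=[6] | order so far=[3, 4, 5, 2]
  pop 6: indeg[1]->1; indeg[7]->0 | ready=[7] | order so far=[3, 4, 5, 2, 6]
  pop 7: indeg[0]->0 | ready=[0] | order so far=[3, 4, 5, 2, 6, 7]
  pop 0: indeg[1]->0 | ready=[1] | order so far=[3, 4, 5, 2, 6, 7, 0]
  pop 1: no out-edges | ready=[] | order so far=[3, 4, 5, 2, 6, 7, 0, 1]
  Result: [3, 4, 5, 2, 6, 7, 0, 1]

Answer: [3, 4, 5, 2, 6, 7, 0, 1]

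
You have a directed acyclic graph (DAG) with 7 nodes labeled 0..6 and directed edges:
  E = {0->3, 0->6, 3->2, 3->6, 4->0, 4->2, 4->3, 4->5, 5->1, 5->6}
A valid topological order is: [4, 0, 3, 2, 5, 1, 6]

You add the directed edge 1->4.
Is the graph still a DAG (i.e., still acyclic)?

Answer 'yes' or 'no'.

Answer: no

Derivation:
Given toposort: [4, 0, 3, 2, 5, 1, 6]
Position of 1: index 5; position of 4: index 0
New edge 1->4: backward (u after v in old order)
Backward edge: old toposort is now invalid. Check if this creates a cycle.
Does 4 already reach 1? Reachable from 4: [0, 1, 2, 3, 4, 5, 6]. YES -> cycle!
Still a DAG? no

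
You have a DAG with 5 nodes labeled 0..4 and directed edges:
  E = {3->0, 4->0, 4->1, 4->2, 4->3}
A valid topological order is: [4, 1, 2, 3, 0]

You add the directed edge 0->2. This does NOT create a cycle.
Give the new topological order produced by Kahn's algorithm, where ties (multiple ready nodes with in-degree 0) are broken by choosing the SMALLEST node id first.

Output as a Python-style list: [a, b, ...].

Answer: [4, 1, 3, 0, 2]

Derivation:
Old toposort: [4, 1, 2, 3, 0]
Added edge: 0->2
Position of 0 (4) > position of 2 (2). Must reorder: 0 must now come before 2.
Run Kahn's algorithm (break ties by smallest node id):
  initial in-degrees: [2, 1, 2, 1, 0]
  ready (indeg=0): [4]
  pop 4: indeg[0]->1; indeg[1]->0; indeg[2]->1; indeg[3]->0 | ready=[1, 3] | order so far=[4]
  pop 1: no out-edges | ready=[3] | order so far=[4, 1]
  pop 3: indeg[0]->0 | ready=[0] | order so far=[4, 1, 3]
  pop 0: indeg[2]->0 | ready=[2] | order so far=[4, 1, 3, 0]
  pop 2: no out-edges | ready=[] | order so far=[4, 1, 3, 0, 2]
  Result: [4, 1, 3, 0, 2]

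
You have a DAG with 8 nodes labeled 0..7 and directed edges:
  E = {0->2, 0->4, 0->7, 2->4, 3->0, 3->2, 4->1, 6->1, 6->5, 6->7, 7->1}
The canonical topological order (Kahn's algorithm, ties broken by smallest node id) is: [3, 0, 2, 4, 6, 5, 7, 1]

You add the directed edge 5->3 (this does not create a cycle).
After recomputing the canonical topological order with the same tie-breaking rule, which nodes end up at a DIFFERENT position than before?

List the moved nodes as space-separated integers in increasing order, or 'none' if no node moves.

Answer: 0 2 3 4 5 6

Derivation:
Old toposort: [3, 0, 2, 4, 6, 5, 7, 1]
Added edge 5->3
Recompute Kahn (smallest-id tiebreak):
  initial in-degrees: [1, 3, 2, 1, 2, 1, 0, 2]
  ready (indeg=0): [6]
  pop 6: indeg[1]->2; indeg[5]->0; indeg[7]->1 | ready=[5] | order so far=[6]
  pop 5: indeg[3]->0 | ready=[3] | order so far=[6, 5]
  pop 3: indeg[0]->0; indeg[2]->1 | ready=[0] | order so far=[6, 5, 3]
  pop 0: indeg[2]->0; indeg[4]->1; indeg[7]->0 | ready=[2, 7] | order so far=[6, 5, 3, 0]
  pop 2: indeg[4]->0 | ready=[4, 7] | order so far=[6, 5, 3, 0, 2]
  pop 4: indeg[1]->1 | ready=[7] | order so far=[6, 5, 3, 0, 2, 4]
  pop 7: indeg[1]->0 | ready=[1] | order so far=[6, 5, 3, 0, 2, 4, 7]
  pop 1: no out-edges | ready=[] | order so far=[6, 5, 3, 0, 2, 4, 7, 1]
New canonical toposort: [6, 5, 3, 0, 2, 4, 7, 1]
Compare positions:
  Node 0: index 1 -> 3 (moved)
  Node 1: index 7 -> 7 (same)
  Node 2: index 2 -> 4 (moved)
  Node 3: index 0 -> 2 (moved)
  Node 4: index 3 -> 5 (moved)
  Node 5: index 5 -> 1 (moved)
  Node 6: index 4 -> 0 (moved)
  Node 7: index 6 -> 6 (same)
Nodes that changed position: 0 2 3 4 5 6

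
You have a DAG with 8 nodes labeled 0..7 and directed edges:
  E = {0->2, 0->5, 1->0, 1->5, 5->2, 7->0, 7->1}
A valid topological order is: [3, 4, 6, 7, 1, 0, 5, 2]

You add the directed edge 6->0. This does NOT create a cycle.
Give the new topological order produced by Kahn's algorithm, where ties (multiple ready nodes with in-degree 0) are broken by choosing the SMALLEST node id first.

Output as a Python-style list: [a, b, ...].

Answer: [3, 4, 6, 7, 1, 0, 5, 2]

Derivation:
Old toposort: [3, 4, 6, 7, 1, 0, 5, 2]
Added edge: 6->0
Position of 6 (2) < position of 0 (5). Old order still valid.
Run Kahn's algorithm (break ties by smallest node id):
  initial in-degrees: [3, 1, 2, 0, 0, 2, 0, 0]
  ready (indeg=0): [3, 4, 6, 7]
  pop 3: no out-edges | ready=[4, 6, 7] | order so far=[3]
  pop 4: no out-edges | ready=[6, 7] | order so far=[3, 4]
  pop 6: indeg[0]->2 | ready=[7] | order so far=[3, 4, 6]
  pop 7: indeg[0]->1; indeg[1]->0 | ready=[1] | order so far=[3, 4, 6, 7]
  pop 1: indeg[0]->0; indeg[5]->1 | ready=[0] | order so far=[3, 4, 6, 7, 1]
  pop 0: indeg[2]->1; indeg[5]->0 | ready=[5] | order so far=[3, 4, 6, 7, 1, 0]
  pop 5: indeg[2]->0 | ready=[2] | order so far=[3, 4, 6, 7, 1, 0, 5]
  pop 2: no out-edges | ready=[] | order so far=[3, 4, 6, 7, 1, 0, 5, 2]
  Result: [3, 4, 6, 7, 1, 0, 5, 2]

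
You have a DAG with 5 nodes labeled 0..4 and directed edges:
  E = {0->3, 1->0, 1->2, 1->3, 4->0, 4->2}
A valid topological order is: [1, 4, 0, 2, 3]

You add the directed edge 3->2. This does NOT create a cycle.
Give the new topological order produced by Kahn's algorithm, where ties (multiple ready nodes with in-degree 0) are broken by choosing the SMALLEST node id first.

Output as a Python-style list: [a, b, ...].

Answer: [1, 4, 0, 3, 2]

Derivation:
Old toposort: [1, 4, 0, 2, 3]
Added edge: 3->2
Position of 3 (4) > position of 2 (3). Must reorder: 3 must now come before 2.
Run Kahn's algorithm (break ties by smallest node id):
  initial in-degrees: [2, 0, 3, 2, 0]
  ready (indeg=0): [1, 4]
  pop 1: indeg[0]->1; indeg[2]->2; indeg[3]->1 | ready=[4] | order so far=[1]
  pop 4: indeg[0]->0; indeg[2]->1 | ready=[0] | order so far=[1, 4]
  pop 0: indeg[3]->0 | ready=[3] | order so far=[1, 4, 0]
  pop 3: indeg[2]->0 | ready=[2] | order so far=[1, 4, 0, 3]
  pop 2: no out-edges | ready=[] | order so far=[1, 4, 0, 3, 2]
  Result: [1, 4, 0, 3, 2]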